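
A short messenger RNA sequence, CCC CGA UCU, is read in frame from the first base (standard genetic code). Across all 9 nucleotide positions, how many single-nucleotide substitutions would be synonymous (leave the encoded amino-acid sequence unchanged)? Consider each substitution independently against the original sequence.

10

Codon 1 (CCC, Pro): 3 synonymous substitutions.
Codon 2 (CGA, Arg): 4 synonymous substitutions.
Codon 3 (UCU, Ser): 3 synonymous substitutions.
Total: 3 + 4 + 3 = 10.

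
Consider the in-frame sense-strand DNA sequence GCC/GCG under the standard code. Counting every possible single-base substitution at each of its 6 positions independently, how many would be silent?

Codon 1 (GCC, Ala): 3 synonymous substitutions.
Codon 2 (GCG, Ala): 3 synonymous substitutions.
Total: 3 + 3 = 6.

6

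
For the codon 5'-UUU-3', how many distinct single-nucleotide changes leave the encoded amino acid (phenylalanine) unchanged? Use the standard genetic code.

Position 1: none → 0 synonymous.
Position 2: none → 0 synonymous.
Position 3: UUC → 1 synonymous.
Total: 0 + 0 + 1 = 1.

1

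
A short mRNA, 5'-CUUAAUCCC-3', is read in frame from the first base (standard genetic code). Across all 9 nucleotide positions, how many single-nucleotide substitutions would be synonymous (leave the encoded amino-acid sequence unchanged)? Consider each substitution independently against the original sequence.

7

Codon 1 (CUU, Leu): 3 synonymous substitutions.
Codon 2 (AAU, Asn): 1 synonymous substitution.
Codon 3 (CCC, Pro): 3 synonymous substitutions.
Total: 3 + 1 + 3 = 7.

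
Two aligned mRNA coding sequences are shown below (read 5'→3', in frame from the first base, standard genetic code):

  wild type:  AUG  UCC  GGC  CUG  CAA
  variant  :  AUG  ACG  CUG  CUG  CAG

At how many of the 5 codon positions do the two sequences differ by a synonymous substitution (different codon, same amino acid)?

Codon 1: AUG Met / AUG Met — identical.
Codon 2: UCC Ser / ACG Thr — nonsynonymous.
Codon 3: GGC Gly / CUG Leu — nonsynonymous.
Codon 4: CUG Leu / CUG Leu — identical.
Codon 5: CAA Gln / CAG Gln — synonymous.
Synonymous differences: 1.

1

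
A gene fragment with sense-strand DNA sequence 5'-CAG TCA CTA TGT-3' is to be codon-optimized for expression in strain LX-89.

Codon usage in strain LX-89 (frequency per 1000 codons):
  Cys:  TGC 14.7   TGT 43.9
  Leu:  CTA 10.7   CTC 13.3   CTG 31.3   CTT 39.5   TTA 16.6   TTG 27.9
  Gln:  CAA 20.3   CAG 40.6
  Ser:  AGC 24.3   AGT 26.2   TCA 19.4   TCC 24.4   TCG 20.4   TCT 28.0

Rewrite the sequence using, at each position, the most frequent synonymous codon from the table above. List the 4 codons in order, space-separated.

Codon 1 (Gln): best is CAG at 40.6.
Codon 2 (Ser): best is TCT at 28.0.
Codon 3 (Leu): best is CTT at 39.5.
Codon 4 (Cys): best is TGT at 43.9.

CAG TCT CTT TGT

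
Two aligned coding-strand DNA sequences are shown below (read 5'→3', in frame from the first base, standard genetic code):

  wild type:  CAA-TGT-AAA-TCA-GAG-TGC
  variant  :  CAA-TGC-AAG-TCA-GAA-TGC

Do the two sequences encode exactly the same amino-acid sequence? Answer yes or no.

Codon 1: CAA Gln / CAA Gln — identical.
Codon 2: TGT Cys / TGC Cys — synonymous.
Codon 3: AAA Lys / AAG Lys — synonymous.
Codon 4: TCA Ser / TCA Ser — identical.
Codon 5: GAG Glu / GAA Glu — synonymous.
Codon 6: TGC Cys / TGC Cys — identical.
Nonsynonymous differences: 0 → same protein.

yes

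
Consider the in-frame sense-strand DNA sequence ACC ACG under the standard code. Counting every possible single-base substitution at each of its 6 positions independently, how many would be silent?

Codon 1 (ACC, Thr): 3 synonymous substitutions.
Codon 2 (ACG, Thr): 3 synonymous substitutions.
Total: 3 + 3 = 6.

6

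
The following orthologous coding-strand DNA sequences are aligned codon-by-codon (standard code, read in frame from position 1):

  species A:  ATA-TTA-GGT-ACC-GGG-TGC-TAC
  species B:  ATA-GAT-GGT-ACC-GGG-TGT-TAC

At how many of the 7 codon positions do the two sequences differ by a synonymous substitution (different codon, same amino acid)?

1

Codon 1: ATA Ile / ATA Ile — identical.
Codon 2: TTA Leu / GAT Asp — nonsynonymous.
Codon 3: GGT Gly / GGT Gly — identical.
Codon 4: ACC Thr / ACC Thr — identical.
Codon 5: GGG Gly / GGG Gly — identical.
Codon 6: TGC Cys / TGT Cys — synonymous.
Codon 7: TAC Tyr / TAC Tyr — identical.
Synonymous differences: 1.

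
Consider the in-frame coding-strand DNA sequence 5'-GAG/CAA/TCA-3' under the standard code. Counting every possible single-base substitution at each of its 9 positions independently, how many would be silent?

Codon 1 (GAG, Glu): 1 synonymous substitution.
Codon 2 (CAA, Gln): 1 synonymous substitution.
Codon 3 (TCA, Ser): 3 synonymous substitutions.
Total: 1 + 1 + 3 = 5.

5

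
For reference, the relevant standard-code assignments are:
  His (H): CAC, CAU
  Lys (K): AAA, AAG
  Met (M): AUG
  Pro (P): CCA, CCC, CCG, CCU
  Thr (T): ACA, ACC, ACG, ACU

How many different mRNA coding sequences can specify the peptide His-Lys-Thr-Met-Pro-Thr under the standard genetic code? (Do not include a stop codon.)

His: 2 codons.
Lys: 2 codons.
Thr: 4 codons.
Met: 1 codon.
Pro: 4 codons.
Thr: 4 codons.
2 × 2 × 4 × 1 × 4 × 4 = 256.

256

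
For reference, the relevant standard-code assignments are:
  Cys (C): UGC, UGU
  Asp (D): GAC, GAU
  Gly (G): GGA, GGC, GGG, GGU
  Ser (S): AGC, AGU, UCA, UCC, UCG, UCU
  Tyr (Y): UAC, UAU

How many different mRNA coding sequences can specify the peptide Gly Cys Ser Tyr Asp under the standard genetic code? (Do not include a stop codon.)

192

Gly: 4 codons.
Cys: 2 codons.
Ser: 6 codons.
Tyr: 2 codons.
Asp: 2 codons.
4 × 2 × 6 × 2 × 2 = 192.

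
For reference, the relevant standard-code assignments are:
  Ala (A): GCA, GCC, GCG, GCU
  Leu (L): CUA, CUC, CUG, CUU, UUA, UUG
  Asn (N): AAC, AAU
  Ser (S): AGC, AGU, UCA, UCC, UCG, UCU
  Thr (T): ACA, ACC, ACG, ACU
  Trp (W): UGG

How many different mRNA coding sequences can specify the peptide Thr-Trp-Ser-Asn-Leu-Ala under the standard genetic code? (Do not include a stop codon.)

Thr: 4 codons.
Trp: 1 codon.
Ser: 6 codons.
Asn: 2 codons.
Leu: 6 codons.
Ala: 4 codons.
4 × 1 × 6 × 2 × 6 × 4 = 1152.

1152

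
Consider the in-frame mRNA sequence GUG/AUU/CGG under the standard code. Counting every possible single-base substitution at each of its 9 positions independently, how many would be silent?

9

Codon 1 (GUG, Val): 3 synonymous substitutions.
Codon 2 (AUU, Ile): 2 synonymous substitutions.
Codon 3 (CGG, Arg): 4 synonymous substitutions.
Total: 3 + 2 + 4 = 9.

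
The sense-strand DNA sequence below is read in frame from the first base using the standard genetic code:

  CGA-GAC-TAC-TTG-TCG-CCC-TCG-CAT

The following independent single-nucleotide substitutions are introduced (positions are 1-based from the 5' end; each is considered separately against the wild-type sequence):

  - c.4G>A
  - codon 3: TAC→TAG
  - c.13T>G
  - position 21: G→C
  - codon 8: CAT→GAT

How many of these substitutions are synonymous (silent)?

1

Codon 2: GAC (Asp) → AAC (Asn) — missense.
Codon 3: TAC (Tyr) → TAG (Stop) — nonsense.
Codon 5: TCG (Ser) → GCG (Ala) — missense.
Codon 7: TCG (Ser) → TCC (Ser) — synonymous.
Codon 8: CAT (His) → GAT (Asp) — missense.
Synonymous: 1 of 5.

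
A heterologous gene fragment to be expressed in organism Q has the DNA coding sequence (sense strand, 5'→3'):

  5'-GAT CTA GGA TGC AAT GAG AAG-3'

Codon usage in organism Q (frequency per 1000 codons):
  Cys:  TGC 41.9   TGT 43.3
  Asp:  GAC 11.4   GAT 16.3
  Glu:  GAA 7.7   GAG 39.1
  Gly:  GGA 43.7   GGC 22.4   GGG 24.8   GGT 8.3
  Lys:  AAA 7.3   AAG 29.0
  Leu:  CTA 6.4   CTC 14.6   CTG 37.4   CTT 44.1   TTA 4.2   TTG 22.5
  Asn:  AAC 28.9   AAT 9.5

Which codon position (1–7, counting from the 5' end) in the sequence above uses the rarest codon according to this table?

2

Codon 1 GAT (Asp): 16.3 per 1000.
Codon 2 CTA (Leu): 6.4 per 1000.
Codon 3 GGA (Gly): 43.7 per 1000.
Codon 4 TGC (Cys): 41.9 per 1000.
Codon 5 AAT (Asn): 9.5 per 1000.
Codon 6 GAG (Glu): 39.1 per 1000.
Codon 7 AAG (Lys): 29.0 per 1000.
Lowest frequency is 6.4 at codon 2.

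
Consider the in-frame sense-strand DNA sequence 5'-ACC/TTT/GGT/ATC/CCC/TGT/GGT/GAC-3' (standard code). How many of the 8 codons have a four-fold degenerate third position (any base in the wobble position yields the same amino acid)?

Codon 1 ACC (Thr): third position 4-fold.
Codon 2 TTT (Phe): third position 2-fold.
Codon 3 GGT (Gly): third position 4-fold.
Codon 4 ATC (Ile): third position 3-fold.
Codon 5 CCC (Pro): third position 4-fold.
Codon 6 TGT (Cys): third position 2-fold.
Codon 7 GGT (Gly): third position 4-fold.
Codon 8 GAC (Asp): third position 2-fold.
Four-fold degenerate third positions: 4.

4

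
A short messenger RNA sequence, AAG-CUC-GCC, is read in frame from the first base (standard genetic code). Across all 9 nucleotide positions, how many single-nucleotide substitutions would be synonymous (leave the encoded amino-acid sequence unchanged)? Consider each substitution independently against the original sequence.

7

Codon 1 (AAG, Lys): 1 synonymous substitution.
Codon 2 (CUC, Leu): 3 synonymous substitutions.
Codon 3 (GCC, Ala): 3 synonymous substitutions.
Total: 1 + 3 + 3 = 7.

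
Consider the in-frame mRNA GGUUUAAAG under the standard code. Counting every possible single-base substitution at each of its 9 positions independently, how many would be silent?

6

Codon 1 (GGU, Gly): 3 synonymous substitutions.
Codon 2 (UUA, Leu): 2 synonymous substitutions.
Codon 3 (AAG, Lys): 1 synonymous substitution.
Total: 3 + 2 + 1 = 6.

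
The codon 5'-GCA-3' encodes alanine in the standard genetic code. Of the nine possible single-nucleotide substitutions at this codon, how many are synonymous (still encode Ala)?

3

Position 1: none → 0 synonymous.
Position 2: none → 0 synonymous.
Position 3: GCU, GCC, GCG → 3 synonymous.
Total: 0 + 0 + 3 = 3.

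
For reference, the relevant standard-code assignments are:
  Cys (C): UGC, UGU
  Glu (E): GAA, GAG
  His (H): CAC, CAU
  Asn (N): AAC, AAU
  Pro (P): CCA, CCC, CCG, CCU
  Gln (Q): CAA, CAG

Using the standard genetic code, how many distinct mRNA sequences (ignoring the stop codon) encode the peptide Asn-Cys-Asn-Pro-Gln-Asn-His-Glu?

Asn: 2 codons.
Cys: 2 codons.
Asn: 2 codons.
Pro: 4 codons.
Gln: 2 codons.
Asn: 2 codons.
His: 2 codons.
Glu: 2 codons.
2 × 2 × 2 × 4 × 2 × 2 × 2 × 2 = 512.

512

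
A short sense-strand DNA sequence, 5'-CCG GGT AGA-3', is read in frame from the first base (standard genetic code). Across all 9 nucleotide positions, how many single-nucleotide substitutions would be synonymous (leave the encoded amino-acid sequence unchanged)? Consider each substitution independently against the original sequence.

8

Codon 1 (CCG, Pro): 3 synonymous substitutions.
Codon 2 (GGT, Gly): 3 synonymous substitutions.
Codon 3 (AGA, Arg): 2 synonymous substitutions.
Total: 3 + 3 + 2 = 8.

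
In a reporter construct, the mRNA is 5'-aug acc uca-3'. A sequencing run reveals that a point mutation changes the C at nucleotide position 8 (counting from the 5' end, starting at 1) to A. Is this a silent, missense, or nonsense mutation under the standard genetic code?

nonsense

Position 8 falls in codon 3: UCA → Ser.
After the substitution the codon is UAA → Stop.
The new codon is a stop codon, so this is a nonsense mutation.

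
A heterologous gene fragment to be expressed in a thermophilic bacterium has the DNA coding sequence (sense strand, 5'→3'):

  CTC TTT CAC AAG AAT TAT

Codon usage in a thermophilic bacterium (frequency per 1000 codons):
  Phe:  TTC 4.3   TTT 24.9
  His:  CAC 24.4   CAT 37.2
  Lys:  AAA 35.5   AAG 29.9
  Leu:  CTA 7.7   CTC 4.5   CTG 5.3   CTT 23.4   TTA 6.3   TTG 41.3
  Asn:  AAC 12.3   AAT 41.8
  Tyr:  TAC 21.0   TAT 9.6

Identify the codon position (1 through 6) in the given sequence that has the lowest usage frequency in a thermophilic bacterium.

1

Codon 1 CTC (Leu): 4.5 per 1000.
Codon 2 TTT (Phe): 24.9 per 1000.
Codon 3 CAC (His): 24.4 per 1000.
Codon 4 AAG (Lys): 29.9 per 1000.
Codon 5 AAT (Asn): 41.8 per 1000.
Codon 6 TAT (Tyr): 9.6 per 1000.
Lowest frequency is 4.5 at codon 1.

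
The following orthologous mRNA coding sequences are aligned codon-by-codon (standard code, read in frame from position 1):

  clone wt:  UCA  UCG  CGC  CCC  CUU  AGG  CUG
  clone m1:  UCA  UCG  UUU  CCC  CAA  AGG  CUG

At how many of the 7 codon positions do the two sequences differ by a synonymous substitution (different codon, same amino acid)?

0

Codon 1: UCA Ser / UCA Ser — identical.
Codon 2: UCG Ser / UCG Ser — identical.
Codon 3: CGC Arg / UUU Phe — nonsynonymous.
Codon 4: CCC Pro / CCC Pro — identical.
Codon 5: CUU Leu / CAA Gln — nonsynonymous.
Codon 6: AGG Arg / AGG Arg — identical.
Codon 7: CUG Leu / CUG Leu — identical.
Synonymous differences: 0.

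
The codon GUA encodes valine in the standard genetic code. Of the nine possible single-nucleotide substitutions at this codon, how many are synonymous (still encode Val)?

3

Position 1: none → 0 synonymous.
Position 2: none → 0 synonymous.
Position 3: GUU, GUC, GUG → 3 synonymous.
Total: 0 + 0 + 3 = 3.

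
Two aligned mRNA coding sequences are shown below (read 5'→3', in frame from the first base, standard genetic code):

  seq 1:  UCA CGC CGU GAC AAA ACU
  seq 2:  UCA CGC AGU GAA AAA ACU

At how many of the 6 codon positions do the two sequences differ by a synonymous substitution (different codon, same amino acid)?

0

Codon 1: UCA Ser / UCA Ser — identical.
Codon 2: CGC Arg / CGC Arg — identical.
Codon 3: CGU Arg / AGU Ser — nonsynonymous.
Codon 4: GAC Asp / GAA Glu — nonsynonymous.
Codon 5: AAA Lys / AAA Lys — identical.
Codon 6: ACU Thr / ACU Thr — identical.
Synonymous differences: 0.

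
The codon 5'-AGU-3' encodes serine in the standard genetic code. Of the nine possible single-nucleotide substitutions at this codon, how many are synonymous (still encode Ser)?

Position 1: none → 0 synonymous.
Position 2: none → 0 synonymous.
Position 3: AGC → 1 synonymous.
Total: 0 + 0 + 1 = 1.

1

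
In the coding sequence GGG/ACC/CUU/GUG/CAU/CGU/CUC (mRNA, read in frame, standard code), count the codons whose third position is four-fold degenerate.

6

Codon 1 GGG (Gly): third position 4-fold.
Codon 2 ACC (Thr): third position 4-fold.
Codon 3 CUU (Leu): third position 4-fold.
Codon 4 GUG (Val): third position 4-fold.
Codon 5 CAU (His): third position 2-fold.
Codon 6 CGU (Arg): third position 4-fold.
Codon 7 CUC (Leu): third position 4-fold.
Four-fold degenerate third positions: 6.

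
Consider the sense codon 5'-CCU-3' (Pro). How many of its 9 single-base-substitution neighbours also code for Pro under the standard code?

Position 1: none → 0 synonymous.
Position 2: none → 0 synonymous.
Position 3: CCC, CCA, CCG → 3 synonymous.
Total: 0 + 0 + 3 = 3.

3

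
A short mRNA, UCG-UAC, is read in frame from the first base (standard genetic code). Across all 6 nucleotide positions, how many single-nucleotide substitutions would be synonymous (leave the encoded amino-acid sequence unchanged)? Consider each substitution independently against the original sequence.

4

Codon 1 (UCG, Ser): 3 synonymous substitutions.
Codon 2 (UAC, Tyr): 1 synonymous substitution.
Total: 3 + 1 = 4.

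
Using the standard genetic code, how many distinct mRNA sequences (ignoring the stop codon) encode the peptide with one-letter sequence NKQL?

Asn: 2 codons.
Lys: 2 codons.
Gln: 2 codons.
Leu: 6 codons.
2 × 2 × 2 × 6 = 48.

48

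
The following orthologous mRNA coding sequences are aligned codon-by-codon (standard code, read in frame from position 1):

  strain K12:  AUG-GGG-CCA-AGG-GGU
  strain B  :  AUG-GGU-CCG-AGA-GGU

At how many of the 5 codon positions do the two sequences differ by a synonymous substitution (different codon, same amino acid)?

3

Codon 1: AUG Met / AUG Met — identical.
Codon 2: GGG Gly / GGU Gly — synonymous.
Codon 3: CCA Pro / CCG Pro — synonymous.
Codon 4: AGG Arg / AGA Arg — synonymous.
Codon 5: GGU Gly / GGU Gly — identical.
Synonymous differences: 3.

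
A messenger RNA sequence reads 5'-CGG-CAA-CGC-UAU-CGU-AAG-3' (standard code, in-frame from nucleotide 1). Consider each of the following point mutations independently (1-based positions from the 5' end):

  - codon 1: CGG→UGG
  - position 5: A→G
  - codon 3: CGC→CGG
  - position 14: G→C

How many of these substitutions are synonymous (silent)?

1

Codon 1: CGG (Arg) → UGG (Trp) — missense.
Codon 2: CAA (Gln) → CGA (Arg) — missense.
Codon 3: CGC (Arg) → CGG (Arg) — synonymous.
Codon 5: CGU (Arg) → CCU (Pro) — missense.
Synonymous: 1 of 4.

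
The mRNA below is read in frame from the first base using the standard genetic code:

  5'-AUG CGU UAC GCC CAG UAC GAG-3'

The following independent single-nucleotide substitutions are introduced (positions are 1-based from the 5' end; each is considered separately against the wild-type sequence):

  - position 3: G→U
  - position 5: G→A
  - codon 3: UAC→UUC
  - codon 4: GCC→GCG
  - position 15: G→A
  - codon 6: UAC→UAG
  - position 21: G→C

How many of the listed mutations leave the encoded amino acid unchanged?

2

Codon 1: AUG (Met) → AUU (Ile) — missense.
Codon 2: CGU (Arg) → CAU (His) — missense.
Codon 3: UAC (Tyr) → UUC (Phe) — missense.
Codon 4: GCC (Ala) → GCG (Ala) — synonymous.
Codon 5: CAG (Gln) → CAA (Gln) — synonymous.
Codon 6: UAC (Tyr) → UAG (Stop) — nonsense.
Codon 7: GAG (Glu) → GAC (Asp) — missense.
Synonymous: 2 of 7.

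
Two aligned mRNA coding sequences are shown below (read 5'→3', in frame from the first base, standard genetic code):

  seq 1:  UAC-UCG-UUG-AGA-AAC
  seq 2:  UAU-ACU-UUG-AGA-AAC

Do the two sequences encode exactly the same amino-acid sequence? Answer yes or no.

no

Codon 1: UAC Tyr / UAU Tyr — synonymous.
Codon 2: UCG Ser / ACU Thr — nonsynonymous.
Codon 3: UUG Leu / UUG Leu — identical.
Codon 4: AGA Arg / AGA Arg — identical.
Codon 5: AAC Asn / AAC Asn — identical.
Nonsynonymous differences: 1 → different protein.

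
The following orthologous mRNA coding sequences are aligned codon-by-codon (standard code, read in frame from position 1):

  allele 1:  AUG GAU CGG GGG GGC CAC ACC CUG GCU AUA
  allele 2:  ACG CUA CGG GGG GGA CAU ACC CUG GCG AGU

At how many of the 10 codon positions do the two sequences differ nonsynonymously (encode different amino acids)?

3

Codon 1: AUG Met / ACG Thr — nonsynonymous.
Codon 2: GAU Asp / CUA Leu — nonsynonymous.
Codon 3: CGG Arg / CGG Arg — identical.
Codon 4: GGG Gly / GGG Gly — identical.
Codon 5: GGC Gly / GGA Gly — synonymous.
Codon 6: CAC His / CAU His — synonymous.
Codon 7: ACC Thr / ACC Thr — identical.
Codon 8: CUG Leu / CUG Leu — identical.
Codon 9: GCU Ala / GCG Ala — synonymous.
Codon 10: AUA Ile / AGU Ser — nonsynonymous.
Nonsynonymous differences: 3.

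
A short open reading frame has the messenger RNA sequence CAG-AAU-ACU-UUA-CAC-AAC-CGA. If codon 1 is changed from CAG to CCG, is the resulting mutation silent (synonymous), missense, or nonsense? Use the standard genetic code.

missense

Position 2 falls in codon 1: CAG → Gln.
After the substitution the codon is CCG → Pro.
Gln ≠ Pro, so this is a missense mutation.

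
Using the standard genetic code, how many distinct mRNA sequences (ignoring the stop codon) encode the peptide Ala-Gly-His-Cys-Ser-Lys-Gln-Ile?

4608

Ala: 4 codons.
Gly: 4 codons.
His: 2 codons.
Cys: 2 codons.
Ser: 6 codons.
Lys: 2 codons.
Gln: 2 codons.
Ile: 3 codons.
4 × 4 × 2 × 2 × 6 × 2 × 2 × 3 = 4608.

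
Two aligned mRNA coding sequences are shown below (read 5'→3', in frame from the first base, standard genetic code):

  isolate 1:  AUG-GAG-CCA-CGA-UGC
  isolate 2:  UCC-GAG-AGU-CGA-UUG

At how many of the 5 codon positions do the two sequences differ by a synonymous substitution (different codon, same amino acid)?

Codon 1: AUG Met / UCC Ser — nonsynonymous.
Codon 2: GAG Glu / GAG Glu — identical.
Codon 3: CCA Pro / AGU Ser — nonsynonymous.
Codon 4: CGA Arg / CGA Arg — identical.
Codon 5: UGC Cys / UUG Leu — nonsynonymous.
Synonymous differences: 0.

0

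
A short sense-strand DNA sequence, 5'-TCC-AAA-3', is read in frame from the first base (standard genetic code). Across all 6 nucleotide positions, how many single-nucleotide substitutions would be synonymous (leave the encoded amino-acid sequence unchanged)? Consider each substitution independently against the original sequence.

Codon 1 (TCC, Ser): 3 synonymous substitutions.
Codon 2 (AAA, Lys): 1 synonymous substitution.
Total: 3 + 1 = 4.

4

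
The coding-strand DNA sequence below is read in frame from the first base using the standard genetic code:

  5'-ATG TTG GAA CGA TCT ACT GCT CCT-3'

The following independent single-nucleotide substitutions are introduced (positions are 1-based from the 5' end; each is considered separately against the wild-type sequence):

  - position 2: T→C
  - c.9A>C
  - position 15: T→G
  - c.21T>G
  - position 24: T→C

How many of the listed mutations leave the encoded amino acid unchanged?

3

Codon 1: ATG (Met) → ACG (Thr) — missense.
Codon 3: GAA (Glu) → GAC (Asp) — missense.
Codon 5: TCT (Ser) → TCG (Ser) — synonymous.
Codon 7: GCT (Ala) → GCG (Ala) — synonymous.
Codon 8: CCT (Pro) → CCC (Pro) — synonymous.
Synonymous: 3 of 5.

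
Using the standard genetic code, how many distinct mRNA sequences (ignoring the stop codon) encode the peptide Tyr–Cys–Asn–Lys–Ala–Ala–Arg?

1536

Tyr: 2 codons.
Cys: 2 codons.
Asn: 2 codons.
Lys: 2 codons.
Ala: 4 codons.
Ala: 4 codons.
Arg: 6 codons.
2 × 2 × 2 × 2 × 4 × 4 × 6 = 1536.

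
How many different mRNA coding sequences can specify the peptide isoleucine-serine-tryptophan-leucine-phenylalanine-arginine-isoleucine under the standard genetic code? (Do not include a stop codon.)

3888

Ile: 3 codons.
Ser: 6 codons.
Trp: 1 codon.
Leu: 6 codons.
Phe: 2 codons.
Arg: 6 codons.
Ile: 3 codons.
3 × 6 × 1 × 6 × 2 × 6 × 3 = 3888.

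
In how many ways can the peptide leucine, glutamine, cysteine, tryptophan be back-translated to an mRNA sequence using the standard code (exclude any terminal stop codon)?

Leu: 6 codons.
Gln: 2 codons.
Cys: 2 codons.
Trp: 1 codon.
6 × 2 × 2 × 1 = 24.

24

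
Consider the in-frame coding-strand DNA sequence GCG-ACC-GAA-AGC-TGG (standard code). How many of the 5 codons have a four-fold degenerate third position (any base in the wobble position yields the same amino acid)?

Codon 1 GCG (Ala): third position 4-fold.
Codon 2 ACC (Thr): third position 4-fold.
Codon 3 GAA (Glu): third position 2-fold.
Codon 4 AGC (Ser): third position 2-fold.
Codon 5 TGG (Trp): third position 1-fold.
Four-fold degenerate third positions: 2.

2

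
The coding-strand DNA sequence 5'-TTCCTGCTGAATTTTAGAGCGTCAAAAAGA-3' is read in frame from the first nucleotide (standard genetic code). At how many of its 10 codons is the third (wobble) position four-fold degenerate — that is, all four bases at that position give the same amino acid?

Codon 1 TTC (Phe): third position 2-fold.
Codon 2 CTG (Leu): third position 4-fold.
Codon 3 CTG (Leu): third position 4-fold.
Codon 4 AAT (Asn): third position 2-fold.
Codon 5 TTT (Phe): third position 2-fold.
Codon 6 AGA (Arg): third position 2-fold.
Codon 7 GCG (Ala): third position 4-fold.
Codon 8 TCA (Ser): third position 4-fold.
Codon 9 AAA (Lys): third position 2-fold.
Codon 10 AGA (Arg): third position 2-fold.
Four-fold degenerate third positions: 4.

4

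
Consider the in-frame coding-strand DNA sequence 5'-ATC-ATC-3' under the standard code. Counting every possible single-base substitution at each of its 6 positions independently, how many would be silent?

Codon 1 (ATC, Ile): 2 synonymous substitutions.
Codon 2 (ATC, Ile): 2 synonymous substitutions.
Total: 2 + 2 = 4.

4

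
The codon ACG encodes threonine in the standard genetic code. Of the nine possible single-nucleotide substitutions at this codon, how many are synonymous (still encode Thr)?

Position 1: none → 0 synonymous.
Position 2: none → 0 synonymous.
Position 3: ACT, ACC, ACA → 3 synonymous.
Total: 0 + 0 + 3 = 3.

3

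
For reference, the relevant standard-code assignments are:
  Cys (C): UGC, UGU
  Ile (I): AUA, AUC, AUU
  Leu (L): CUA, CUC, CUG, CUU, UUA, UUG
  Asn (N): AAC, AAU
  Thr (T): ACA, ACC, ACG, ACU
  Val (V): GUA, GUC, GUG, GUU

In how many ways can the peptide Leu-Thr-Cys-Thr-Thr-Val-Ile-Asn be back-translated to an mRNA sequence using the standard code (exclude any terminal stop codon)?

18432

Leu: 6 codons.
Thr: 4 codons.
Cys: 2 codons.
Thr: 4 codons.
Thr: 4 codons.
Val: 4 codons.
Ile: 3 codons.
Asn: 2 codons.
6 × 4 × 2 × 4 × 4 × 4 × 3 × 2 = 18432.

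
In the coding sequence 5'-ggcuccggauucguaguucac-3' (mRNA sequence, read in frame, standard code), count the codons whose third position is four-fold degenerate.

Codon 1 GGC (Gly): third position 4-fold.
Codon 2 UCC (Ser): third position 4-fold.
Codon 3 GGA (Gly): third position 4-fold.
Codon 4 UUC (Phe): third position 2-fold.
Codon 5 GUA (Val): third position 4-fold.
Codon 6 GUU (Val): third position 4-fold.
Codon 7 CAC (His): third position 2-fold.
Four-fold degenerate third positions: 5.

5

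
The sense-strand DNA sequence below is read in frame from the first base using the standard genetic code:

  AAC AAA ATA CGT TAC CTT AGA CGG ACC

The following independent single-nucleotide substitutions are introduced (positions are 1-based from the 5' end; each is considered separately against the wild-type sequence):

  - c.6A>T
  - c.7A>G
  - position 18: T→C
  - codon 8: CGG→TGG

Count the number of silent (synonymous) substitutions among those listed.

1

Codon 2: AAA (Lys) → AAT (Asn) — missense.
Codon 3: ATA (Ile) → GTA (Val) — missense.
Codon 6: CTT (Leu) → CTC (Leu) — synonymous.
Codon 8: CGG (Arg) → TGG (Trp) — missense.
Synonymous: 1 of 4.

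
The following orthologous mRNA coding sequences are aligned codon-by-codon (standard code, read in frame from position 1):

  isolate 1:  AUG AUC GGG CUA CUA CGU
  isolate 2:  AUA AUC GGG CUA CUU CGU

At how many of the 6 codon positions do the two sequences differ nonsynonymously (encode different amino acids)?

Codon 1: AUG Met / AUA Ile — nonsynonymous.
Codon 2: AUC Ile / AUC Ile — identical.
Codon 3: GGG Gly / GGG Gly — identical.
Codon 4: CUA Leu / CUA Leu — identical.
Codon 5: CUA Leu / CUU Leu — synonymous.
Codon 6: CGU Arg / CGU Arg — identical.
Nonsynonymous differences: 1.

1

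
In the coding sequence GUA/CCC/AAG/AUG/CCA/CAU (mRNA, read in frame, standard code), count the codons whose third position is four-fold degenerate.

Codon 1 GUA (Val): third position 4-fold.
Codon 2 CCC (Pro): third position 4-fold.
Codon 3 AAG (Lys): third position 2-fold.
Codon 4 AUG (Met): third position 1-fold.
Codon 5 CCA (Pro): third position 4-fold.
Codon 6 CAU (His): third position 2-fold.
Four-fold degenerate third positions: 3.

3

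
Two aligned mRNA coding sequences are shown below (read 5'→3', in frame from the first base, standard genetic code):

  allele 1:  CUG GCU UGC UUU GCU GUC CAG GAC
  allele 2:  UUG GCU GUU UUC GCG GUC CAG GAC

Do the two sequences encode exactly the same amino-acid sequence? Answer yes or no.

no

Codon 1: CUG Leu / UUG Leu — synonymous.
Codon 2: GCU Ala / GCU Ala — identical.
Codon 3: UGC Cys / GUU Val — nonsynonymous.
Codon 4: UUU Phe / UUC Phe — synonymous.
Codon 5: GCU Ala / GCG Ala — synonymous.
Codon 6: GUC Val / GUC Val — identical.
Codon 7: CAG Gln / CAG Gln — identical.
Codon 8: GAC Asp / GAC Asp — identical.
Nonsynonymous differences: 1 → different protein.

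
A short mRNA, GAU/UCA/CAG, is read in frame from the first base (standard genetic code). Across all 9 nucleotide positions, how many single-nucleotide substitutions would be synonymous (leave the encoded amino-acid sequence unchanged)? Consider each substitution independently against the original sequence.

5

Codon 1 (GAU, Asp): 1 synonymous substitution.
Codon 2 (UCA, Ser): 3 synonymous substitutions.
Codon 3 (CAG, Gln): 1 synonymous substitution.
Total: 1 + 3 + 1 = 5.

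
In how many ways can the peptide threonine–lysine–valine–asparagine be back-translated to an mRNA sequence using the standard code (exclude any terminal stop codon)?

64

Thr: 4 codons.
Lys: 2 codons.
Val: 4 codons.
Asn: 2 codons.
4 × 2 × 4 × 2 = 64.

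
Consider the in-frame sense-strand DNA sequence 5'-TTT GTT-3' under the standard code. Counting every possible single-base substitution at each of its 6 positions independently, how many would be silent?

Codon 1 (TTT, Phe): 1 synonymous substitution.
Codon 2 (GTT, Val): 3 synonymous substitutions.
Total: 1 + 3 = 4.

4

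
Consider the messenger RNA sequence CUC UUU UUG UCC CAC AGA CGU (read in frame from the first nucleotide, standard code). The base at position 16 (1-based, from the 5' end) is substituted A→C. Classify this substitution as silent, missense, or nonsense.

silent

Position 16 falls in codon 6: AGA → Arg.
After the substitution the codon is CGA → Arg.
Both encode Arg, so the change is synonymous.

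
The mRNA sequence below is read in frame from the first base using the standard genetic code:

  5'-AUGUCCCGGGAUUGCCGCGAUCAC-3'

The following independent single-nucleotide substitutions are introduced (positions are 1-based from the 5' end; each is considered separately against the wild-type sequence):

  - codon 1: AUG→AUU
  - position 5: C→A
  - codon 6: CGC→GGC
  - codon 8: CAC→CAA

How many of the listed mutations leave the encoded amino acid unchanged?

0

Codon 1: AUG (Met) → AUU (Ile) — missense.
Codon 2: UCC (Ser) → UAC (Tyr) — missense.
Codon 6: CGC (Arg) → GGC (Gly) — missense.
Codon 8: CAC (His) → CAA (Gln) — missense.
Synonymous: 0 of 4.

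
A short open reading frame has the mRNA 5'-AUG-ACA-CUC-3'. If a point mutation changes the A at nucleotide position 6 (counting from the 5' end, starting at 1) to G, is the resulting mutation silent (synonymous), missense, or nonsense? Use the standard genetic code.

Position 6 falls in codon 2: ACA → Thr.
After the substitution the codon is ACG → Thr.
Both encode Thr, so the change is synonymous.

silent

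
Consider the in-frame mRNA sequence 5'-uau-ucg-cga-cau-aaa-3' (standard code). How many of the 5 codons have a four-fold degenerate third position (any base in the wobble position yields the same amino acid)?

2

Codon 1 UAU (Tyr): third position 2-fold.
Codon 2 UCG (Ser): third position 4-fold.
Codon 3 CGA (Arg): third position 4-fold.
Codon 4 CAU (His): third position 2-fold.
Codon 5 AAA (Lys): third position 2-fold.
Four-fold degenerate third positions: 2.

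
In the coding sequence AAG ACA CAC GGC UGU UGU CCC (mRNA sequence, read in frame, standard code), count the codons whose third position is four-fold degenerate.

3

Codon 1 AAG (Lys): third position 2-fold.
Codon 2 ACA (Thr): third position 4-fold.
Codon 3 CAC (His): third position 2-fold.
Codon 4 GGC (Gly): third position 4-fold.
Codon 5 UGU (Cys): third position 2-fold.
Codon 6 UGU (Cys): third position 2-fold.
Codon 7 CCC (Pro): third position 4-fold.
Four-fold degenerate third positions: 3.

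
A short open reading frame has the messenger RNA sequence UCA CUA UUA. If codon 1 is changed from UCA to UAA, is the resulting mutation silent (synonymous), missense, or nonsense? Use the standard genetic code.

Position 2 falls in codon 1: UCA → Ser.
After the substitution the codon is UAA → Stop.
The new codon is a stop codon, so this is a nonsense mutation.

nonsense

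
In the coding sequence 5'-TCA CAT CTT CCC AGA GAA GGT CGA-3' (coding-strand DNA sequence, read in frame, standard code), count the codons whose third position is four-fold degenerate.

5

Codon 1 TCA (Ser): third position 4-fold.
Codon 2 CAT (His): third position 2-fold.
Codon 3 CTT (Leu): third position 4-fold.
Codon 4 CCC (Pro): third position 4-fold.
Codon 5 AGA (Arg): third position 2-fold.
Codon 6 GAA (Glu): third position 2-fold.
Codon 7 GGT (Gly): third position 4-fold.
Codon 8 CGA (Arg): third position 4-fold.
Four-fold degenerate third positions: 5.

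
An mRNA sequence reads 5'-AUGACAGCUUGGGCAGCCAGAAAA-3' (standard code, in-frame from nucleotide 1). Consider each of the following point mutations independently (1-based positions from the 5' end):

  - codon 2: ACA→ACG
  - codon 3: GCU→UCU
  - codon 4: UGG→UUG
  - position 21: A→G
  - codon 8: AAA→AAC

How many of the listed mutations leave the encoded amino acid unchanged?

2

Codon 2: ACA (Thr) → ACG (Thr) — synonymous.
Codon 3: GCU (Ala) → UCU (Ser) — missense.
Codon 4: UGG (Trp) → UUG (Leu) — missense.
Codon 7: AGA (Arg) → AGG (Arg) — synonymous.
Codon 8: AAA (Lys) → AAC (Asn) — missense.
Synonymous: 2 of 5.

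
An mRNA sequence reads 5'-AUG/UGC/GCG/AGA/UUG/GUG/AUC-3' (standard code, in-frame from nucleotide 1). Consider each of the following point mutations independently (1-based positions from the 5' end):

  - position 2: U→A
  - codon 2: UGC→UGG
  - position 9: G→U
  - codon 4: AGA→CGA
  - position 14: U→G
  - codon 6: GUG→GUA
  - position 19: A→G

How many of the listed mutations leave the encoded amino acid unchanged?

Codon 1: AUG (Met) → AAG (Lys) — missense.
Codon 2: UGC (Cys) → UGG (Trp) — missense.
Codon 3: GCG (Ala) → GCU (Ala) — synonymous.
Codon 4: AGA (Arg) → CGA (Arg) — synonymous.
Codon 5: UUG (Leu) → UGG (Trp) — missense.
Codon 6: GUG (Val) → GUA (Val) — synonymous.
Codon 7: AUC (Ile) → GUC (Val) — missense.
Synonymous: 3 of 7.

3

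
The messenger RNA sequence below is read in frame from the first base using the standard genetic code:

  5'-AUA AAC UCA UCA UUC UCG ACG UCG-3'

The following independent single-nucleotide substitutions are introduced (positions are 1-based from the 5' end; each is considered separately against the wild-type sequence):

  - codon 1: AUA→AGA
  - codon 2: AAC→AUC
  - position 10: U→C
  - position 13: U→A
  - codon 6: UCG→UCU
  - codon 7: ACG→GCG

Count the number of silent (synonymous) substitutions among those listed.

Codon 1: AUA (Ile) → AGA (Arg) — missense.
Codon 2: AAC (Asn) → AUC (Ile) — missense.
Codon 4: UCA (Ser) → CCA (Pro) — missense.
Codon 5: UUC (Phe) → AUC (Ile) — missense.
Codon 6: UCG (Ser) → UCU (Ser) — synonymous.
Codon 7: ACG (Thr) → GCG (Ala) — missense.
Synonymous: 1 of 6.

1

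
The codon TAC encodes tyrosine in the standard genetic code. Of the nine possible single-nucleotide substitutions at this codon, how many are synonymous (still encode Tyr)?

Position 1: none → 0 synonymous.
Position 2: none → 0 synonymous.
Position 3: TAT → 1 synonymous.
Total: 0 + 0 + 1 = 1.

1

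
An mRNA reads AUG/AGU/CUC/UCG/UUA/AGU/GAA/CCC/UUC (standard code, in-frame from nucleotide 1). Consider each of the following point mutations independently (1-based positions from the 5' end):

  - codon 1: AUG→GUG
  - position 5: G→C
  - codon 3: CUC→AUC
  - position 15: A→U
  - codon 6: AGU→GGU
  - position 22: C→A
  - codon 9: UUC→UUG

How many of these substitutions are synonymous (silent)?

Codon 1: AUG (Met) → GUG (Val) — missense.
Codon 2: AGU (Ser) → ACU (Thr) — missense.
Codon 3: CUC (Leu) → AUC (Ile) — missense.
Codon 5: UUA (Leu) → UUU (Phe) — missense.
Codon 6: AGU (Ser) → GGU (Gly) — missense.
Codon 8: CCC (Pro) → ACC (Thr) — missense.
Codon 9: UUC (Phe) → UUG (Leu) — missense.
Synonymous: 0 of 7.

0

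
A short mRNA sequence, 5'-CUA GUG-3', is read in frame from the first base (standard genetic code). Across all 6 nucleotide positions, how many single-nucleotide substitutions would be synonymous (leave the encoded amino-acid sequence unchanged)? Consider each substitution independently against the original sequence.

Codon 1 (CUA, Leu): 4 synonymous substitutions.
Codon 2 (GUG, Val): 3 synonymous substitutions.
Total: 4 + 3 = 7.

7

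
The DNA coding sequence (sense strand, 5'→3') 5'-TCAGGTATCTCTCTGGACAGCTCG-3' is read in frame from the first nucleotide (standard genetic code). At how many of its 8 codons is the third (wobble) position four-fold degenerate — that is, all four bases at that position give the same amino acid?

Codon 1 TCA (Ser): third position 4-fold.
Codon 2 GGT (Gly): third position 4-fold.
Codon 3 ATC (Ile): third position 3-fold.
Codon 4 TCT (Ser): third position 4-fold.
Codon 5 CTG (Leu): third position 4-fold.
Codon 6 GAC (Asp): third position 2-fold.
Codon 7 AGC (Ser): third position 2-fold.
Codon 8 TCG (Ser): third position 4-fold.
Four-fold degenerate third positions: 5.

5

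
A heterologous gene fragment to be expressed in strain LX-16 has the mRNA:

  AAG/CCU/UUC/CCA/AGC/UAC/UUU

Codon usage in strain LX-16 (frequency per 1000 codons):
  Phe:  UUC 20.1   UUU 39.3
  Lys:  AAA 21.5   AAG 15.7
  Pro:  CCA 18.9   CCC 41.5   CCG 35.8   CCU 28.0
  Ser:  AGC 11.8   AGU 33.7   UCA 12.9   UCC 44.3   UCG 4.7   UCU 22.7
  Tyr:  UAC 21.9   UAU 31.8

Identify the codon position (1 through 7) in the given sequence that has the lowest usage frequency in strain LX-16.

Codon 1 AAG (Lys): 15.7 per 1000.
Codon 2 CCU (Pro): 28.0 per 1000.
Codon 3 UUC (Phe): 20.1 per 1000.
Codon 4 CCA (Pro): 18.9 per 1000.
Codon 5 AGC (Ser): 11.8 per 1000.
Codon 6 UAC (Tyr): 21.9 per 1000.
Codon 7 UUU (Phe): 39.3 per 1000.
Lowest frequency is 11.8 at codon 5.

5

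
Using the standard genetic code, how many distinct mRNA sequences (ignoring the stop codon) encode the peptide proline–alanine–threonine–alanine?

256

Pro: 4 codons.
Ala: 4 codons.
Thr: 4 codons.
Ala: 4 codons.
4 × 4 × 4 × 4 = 256.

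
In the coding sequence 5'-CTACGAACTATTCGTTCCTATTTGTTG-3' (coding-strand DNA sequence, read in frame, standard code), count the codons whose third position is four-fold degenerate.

Codon 1 CTA (Leu): third position 4-fold.
Codon 2 CGA (Arg): third position 4-fold.
Codon 3 ACT (Thr): third position 4-fold.
Codon 4 ATT (Ile): third position 3-fold.
Codon 5 CGT (Arg): third position 4-fold.
Codon 6 TCC (Ser): third position 4-fold.
Codon 7 TAT (Tyr): third position 2-fold.
Codon 8 TTG (Leu): third position 2-fold.
Codon 9 TTG (Leu): third position 2-fold.
Four-fold degenerate third positions: 5.

5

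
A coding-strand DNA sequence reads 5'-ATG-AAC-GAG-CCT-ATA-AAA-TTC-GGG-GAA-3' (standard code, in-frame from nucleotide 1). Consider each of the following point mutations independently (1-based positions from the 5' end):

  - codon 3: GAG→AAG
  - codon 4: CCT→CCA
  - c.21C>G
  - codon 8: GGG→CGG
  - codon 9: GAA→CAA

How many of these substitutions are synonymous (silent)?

1

Codon 3: GAG (Glu) → AAG (Lys) — missense.
Codon 4: CCT (Pro) → CCA (Pro) — synonymous.
Codon 7: TTC (Phe) → TTG (Leu) — missense.
Codon 8: GGG (Gly) → CGG (Arg) — missense.
Codon 9: GAA (Glu) → CAA (Gln) — missense.
Synonymous: 1 of 5.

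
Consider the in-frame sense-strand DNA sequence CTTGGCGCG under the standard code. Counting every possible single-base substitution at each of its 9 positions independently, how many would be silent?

Codon 1 (CTT, Leu): 3 synonymous substitutions.
Codon 2 (GGC, Gly): 3 synonymous substitutions.
Codon 3 (GCG, Ala): 3 synonymous substitutions.
Total: 3 + 3 + 3 = 9.

9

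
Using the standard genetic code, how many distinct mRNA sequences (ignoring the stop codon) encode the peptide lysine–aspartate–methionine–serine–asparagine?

48

Lys: 2 codons.
Asp: 2 codons.
Met: 1 codon.
Ser: 6 codons.
Asn: 2 codons.
2 × 2 × 1 × 6 × 2 = 48.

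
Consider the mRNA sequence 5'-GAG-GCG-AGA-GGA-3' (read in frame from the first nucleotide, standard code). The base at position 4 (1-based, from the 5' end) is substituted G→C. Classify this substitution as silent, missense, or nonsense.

Position 4 falls in codon 2: GCG → Ala.
After the substitution the codon is CCG → Pro.
Ala ≠ Pro, so this is a missense mutation.

missense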